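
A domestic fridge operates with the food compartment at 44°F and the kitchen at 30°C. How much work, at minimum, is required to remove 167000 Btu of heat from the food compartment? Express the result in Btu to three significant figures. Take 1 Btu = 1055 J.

13900 Btu

In absolute terms T_C = 279.82 K and T_H = 303.15 K, so ΔT = 23.33 K.
The reversible limit is COP_R = T_C/ΔT = 11.99, so W_min = Q_C/COP = Q_C·ΔT/T_C.
W_min = 167000 × 23.33/279.82 = 13930 Btu.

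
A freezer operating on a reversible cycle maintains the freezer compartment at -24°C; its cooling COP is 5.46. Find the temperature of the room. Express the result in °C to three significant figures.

21.6 °C

COP_R = T_C/(T_H − T_C) gives T_H − T_C = T_C/COP.
With T_C = 249.15 K, T_H = 249.15 × (1 + 1/5.46) = 294.78 K.
Converting, 294.78 K = 21.63°C.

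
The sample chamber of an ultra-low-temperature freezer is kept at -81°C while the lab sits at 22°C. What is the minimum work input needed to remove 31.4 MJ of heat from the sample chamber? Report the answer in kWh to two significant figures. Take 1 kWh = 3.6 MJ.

In absolute terms T_C = 192.15 K and T_H = 295.15 K, so ΔT = 103.0 K.
The reversible limit is COP_R = T_C/ΔT = 1.866, so W_min = Q_C/COP = Q_C·ΔT/T_C.
W_min = 31.40 × 103.0/192.15 = 16.83 MJ = 4.675 kWh.

4.7 kWh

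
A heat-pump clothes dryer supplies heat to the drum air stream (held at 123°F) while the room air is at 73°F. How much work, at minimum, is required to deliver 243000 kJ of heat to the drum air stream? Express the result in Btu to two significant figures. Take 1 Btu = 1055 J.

In absolute terms T_C = 295.93 K and T_H = 323.71 K, so ΔT = 27.78 K.
The reversible limit is COP_HP = T_H/ΔT = 11.65, so W_min = Q_H/COP = Q_H·ΔT/T_H.
W_min = 243000 × 27.78/323.71 = 20850 kJ = 19770 Btu.

20000 Btu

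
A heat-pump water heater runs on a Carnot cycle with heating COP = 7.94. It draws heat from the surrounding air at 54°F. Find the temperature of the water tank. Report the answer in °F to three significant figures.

128 °F

COP_HP = T_H/(T_H − T_C) rearranges to T_H = COP·T_C/(COP − 1).
With T_C = 285.37 K, T_H = 7.94 × 285.37/6.940 = 326.49 K.
Converting, 326.49 K = 128.02°F.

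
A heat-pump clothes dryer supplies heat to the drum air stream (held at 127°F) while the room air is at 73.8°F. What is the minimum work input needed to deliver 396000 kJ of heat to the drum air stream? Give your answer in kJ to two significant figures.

In absolute terms T_C = 296.37 K and T_H = 325.93 K, so ΔT = 29.56 K.
The reversible limit is COP_HP = T_H/ΔT = 11.03, so W_min = Q_H/COP = Q_H·ΔT/T_H.
W_min = 396000 × 29.56/325.93 = 35910 kJ.

36000 kJ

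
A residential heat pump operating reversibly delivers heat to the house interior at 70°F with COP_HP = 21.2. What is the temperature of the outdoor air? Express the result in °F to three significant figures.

45.0 °F

COP_HP = T_H/(T_H − T_C) gives T_H − T_C = T_H/COP.
With T_H = 294.26 K, T_C = 294.26 × (1 − 1/21.2) = 280.38 K.
Converting, 280.38 K = 45.02°F.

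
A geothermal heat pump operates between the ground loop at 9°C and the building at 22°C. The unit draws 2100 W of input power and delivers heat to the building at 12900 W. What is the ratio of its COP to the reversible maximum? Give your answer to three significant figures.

0.271

COP_actual = Q̇_H/Ẇ = 12900/2100 = 6.143.
In absolute terms T_C = 282.15 K and T_H = 295.15 K, so ΔT = 13.00 K.
COP_Carnot = T_H/ΔT = 295.15/13.00 = 22.70.
η_II = COP_actual/COP_Carnot = 6.143/22.70 = 0.2706.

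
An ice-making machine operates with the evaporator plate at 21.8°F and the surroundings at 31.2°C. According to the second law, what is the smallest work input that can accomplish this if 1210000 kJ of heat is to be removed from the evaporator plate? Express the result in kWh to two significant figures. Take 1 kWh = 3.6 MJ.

46 kWh

In absolute terms T_C = 267.48 K and T_H = 304.35 K, so ΔT = 36.87 K.
The reversible limit is COP_R = T_C/ΔT = 7.255, so W_min = Q_C/COP = Q_C·ΔT/T_C.
W_min = 1210000 × 36.87/267.48 = 166800 kJ = 46.33 kWh.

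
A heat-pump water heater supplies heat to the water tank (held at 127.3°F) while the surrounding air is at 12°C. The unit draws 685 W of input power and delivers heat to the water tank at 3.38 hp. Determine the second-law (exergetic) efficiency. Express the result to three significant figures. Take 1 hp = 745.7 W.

Converting, Q̇_H = 3.380 hp = 2520 W, so COP_actual = Q̇_H/Ẇ = 2520/685.0 = 3.680.
In absolute terms T_C = 285.15 K and T_H = 326.09 K, so ΔT = 40.94 K.
COP_Carnot = T_H/ΔT = 326.09/40.94 = 7.964.
η_II = COP_actual/COP_Carnot = 3.680/7.964 = 0.4620.

0.462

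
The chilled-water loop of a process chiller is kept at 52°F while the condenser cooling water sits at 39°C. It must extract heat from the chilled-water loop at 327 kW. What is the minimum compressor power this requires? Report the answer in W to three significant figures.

32100 W

In absolute terms T_C = 284.26 K and T_H = 312.15 K, so ΔT = 27.89 K.
COP_Carnot = T_C/ΔT = 284.26/27.89 = 10.19.
Ẇ_min = Q̇/COP_Carnot = 327.0/10.19 = 32.08 kW = 32080 W.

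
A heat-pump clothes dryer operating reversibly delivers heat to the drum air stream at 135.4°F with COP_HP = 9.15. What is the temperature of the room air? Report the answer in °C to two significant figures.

COP_HP = T_H/(T_H − T_C) gives T_H − T_C = T_H/COP.
With T_H = 330.59 K, T_C = 330.59 × (1 − 1/9.15) = 294.46 K.
Converting, 294.46 K = 21.31°C.

21 °C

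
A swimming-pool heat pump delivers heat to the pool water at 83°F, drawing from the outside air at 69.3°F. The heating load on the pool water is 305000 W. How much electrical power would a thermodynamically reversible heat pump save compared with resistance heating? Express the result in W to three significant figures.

In absolute terms T_C = 293.87 K and T_H = 301.48 K, so ΔT = 7.611 K.
COP_Carnot = T_H/ΔT = 301.48/7.611 = 39.61.
Resistance heating needs Ẇ_res = Q̇_H = 305000 W; the reversible heat pump needs only Ẇ_hp = Q̇_H/COP = 7700 W.
Saving = 305000 − 7700 = 297300 W.

297000 W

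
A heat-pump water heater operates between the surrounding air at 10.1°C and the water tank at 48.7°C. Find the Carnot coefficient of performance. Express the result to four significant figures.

In absolute terms T_C = 283.25 K and T_H = 321.85 K, so ΔT = 38.60 K.
For a reversible cycle, COP_Carnot = T_H/ΔT = 321.85/38.60 = 8.338.

8.338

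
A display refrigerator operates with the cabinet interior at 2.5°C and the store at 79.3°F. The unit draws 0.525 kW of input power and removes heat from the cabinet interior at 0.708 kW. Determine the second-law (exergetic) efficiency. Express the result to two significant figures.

COP_actual = Q̇_C/Ẇ = 0.7080/0.5250 = 1.349.
In absolute terms T_C = 275.65 K and T_H = 299.43 K, so ΔT = 23.78 K.
COP_Carnot = T_C/ΔT = 275.65/23.78 = 11.59.
η_II = COP_actual/COP_Carnot = 1.349/11.59 = 0.1163.

0.12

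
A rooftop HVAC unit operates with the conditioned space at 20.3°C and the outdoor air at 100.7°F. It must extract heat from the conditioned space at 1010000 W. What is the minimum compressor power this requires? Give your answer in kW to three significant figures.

61.5 kW

In absolute terms T_C = 293.45 K and T_H = 311.32 K, so ΔT = 17.87 K.
COP_Carnot = T_C/ΔT = 293.45/17.87 = 16.42.
Ẇ_min = Q̇/COP_Carnot = 1010000/16.42 = 61490 W = 61.49 kW.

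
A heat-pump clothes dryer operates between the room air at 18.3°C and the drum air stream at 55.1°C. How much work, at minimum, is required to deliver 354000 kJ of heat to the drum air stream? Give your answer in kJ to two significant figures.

40000 kJ

In absolute terms T_C = 291.45 K and T_H = 328.25 K, so ΔT = 36.80 K.
The reversible limit is COP_HP = T_H/ΔT = 8.920, so W_min = Q_H/COP = Q_H·ΔT/T_H.
W_min = 354000 × 36.80/328.25 = 39690 kJ.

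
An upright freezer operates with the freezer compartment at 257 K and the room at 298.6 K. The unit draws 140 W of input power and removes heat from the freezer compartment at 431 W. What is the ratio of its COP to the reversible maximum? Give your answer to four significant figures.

0.4983

COP_actual = Q̇_C/Ẇ = 431.0/140.0 = 3.079.
The reservoir spacing is ΔT = 298.6 − 257 = 41.60 K.
COP_Carnot = T_C/ΔT = 257.00/41.60 = 6.178.
η_II = COP_actual/COP_Carnot = 3.079/6.178 = 0.4983.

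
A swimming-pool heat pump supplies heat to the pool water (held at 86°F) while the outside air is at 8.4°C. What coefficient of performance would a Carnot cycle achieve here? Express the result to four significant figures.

14.03

In absolute terms T_C = 281.55 K and T_H = 303.15 K, so ΔT = 21.60 K.
For a reversible cycle, COP_Carnot = T_H/ΔT = 303.15/21.60 = 14.03.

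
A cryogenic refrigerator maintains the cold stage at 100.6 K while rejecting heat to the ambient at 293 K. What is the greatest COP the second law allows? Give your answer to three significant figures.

0.523

The reservoir spacing is ΔT = 293 − 100.6 = 192.4 K.
For a reversible cycle, COP_Carnot = T_C/ΔT = 100.60/192.4 = 0.5229.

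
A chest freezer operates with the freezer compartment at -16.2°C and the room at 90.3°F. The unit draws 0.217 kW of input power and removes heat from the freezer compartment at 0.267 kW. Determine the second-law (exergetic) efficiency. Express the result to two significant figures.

0.23

COP_actual = Q̇_C/Ẇ = 0.2670/0.2170 = 1.230.
In absolute terms T_C = 256.95 K and T_H = 305.54 K, so ΔT = 48.59 K.
COP_Carnot = T_C/ΔT = 256.95/48.59 = 5.288.
η_II = COP_actual/COP_Carnot = 1.230/5.288 = 0.2327.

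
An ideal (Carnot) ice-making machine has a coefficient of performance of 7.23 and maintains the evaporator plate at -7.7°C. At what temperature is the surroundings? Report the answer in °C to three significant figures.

29.0 °C

COP_R = T_C/(T_H − T_C) gives T_H − T_C = T_C/COP.
With T_C = 265.45 K, T_H = 265.45 × (1 + 1/7.23) = 302.17 K.
Converting, 302.17 K = 29.02°C.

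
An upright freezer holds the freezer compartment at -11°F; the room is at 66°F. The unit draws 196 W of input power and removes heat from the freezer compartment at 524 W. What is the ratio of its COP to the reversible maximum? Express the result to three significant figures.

COP_actual = Q̇_C/Ẇ = 524.0/196.0 = 2.673.
In absolute terms T_C = 249.26 K and T_H = 292.04 K, so ΔT = 42.78 K.
COP_Carnot = T_C/ΔT = 249.26/42.78 = 5.827.
η_II = COP_actual/COP_Carnot = 2.673/5.827 = 0.4588.

0.459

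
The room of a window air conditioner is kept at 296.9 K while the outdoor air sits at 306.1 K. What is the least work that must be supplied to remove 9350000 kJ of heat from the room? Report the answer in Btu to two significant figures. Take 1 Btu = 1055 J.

270000 Btu

The reservoir spacing is ΔT = 306.1 − 296.9 = 9.200 K.
The reversible limit is COP_R = T_C/ΔT = 32.27, so W_min = Q_C/COP = Q_C·ΔT/T_C.
W_min = 9350000 × 9.200/296.90 = 289700 kJ = 274600 Btu.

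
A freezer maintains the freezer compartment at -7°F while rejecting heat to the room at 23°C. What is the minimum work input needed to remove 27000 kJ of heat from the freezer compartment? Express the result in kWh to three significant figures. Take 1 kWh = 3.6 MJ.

1.33 kWh

In absolute terms T_C = 251.48 K and T_H = 296.15 K, so ΔT = 44.67 K.
The reversible limit is COP_R = T_C/ΔT = 5.630, so W_min = Q_C/COP = Q_C·ΔT/T_C.
W_min = 27000 × 44.67/251.48 = 4796 kJ = 1.332 kWh.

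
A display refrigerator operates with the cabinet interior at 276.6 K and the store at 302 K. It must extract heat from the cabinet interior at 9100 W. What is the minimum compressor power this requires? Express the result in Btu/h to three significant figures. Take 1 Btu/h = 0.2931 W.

The reservoir spacing is ΔT = 302 − 276.6 = 25.40 K.
COP_Carnot = T_C/ΔT = 276.60/25.40 = 10.89.
Ẇ_min = Q̇/COP_Carnot = 9100/10.89 = 835.6 W = 2851 Btu/h.

2850 Btu/h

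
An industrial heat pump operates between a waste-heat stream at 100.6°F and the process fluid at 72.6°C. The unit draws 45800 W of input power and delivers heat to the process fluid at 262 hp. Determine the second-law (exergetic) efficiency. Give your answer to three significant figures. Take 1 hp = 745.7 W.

Converting, Q̇_H = 262.0 hp = 195400 W, so COP_actual = Q̇_H/Ẇ = 195400/45800 = 4.266.
In absolute terms T_C = 311.26 K and T_H = 345.75 K, so ΔT = 34.49 K.
COP_Carnot = T_H/ΔT = 345.75/34.49 = 10.02.
η_II = COP_actual/COP_Carnot = 4.266/10.02 = 0.4255.

0.426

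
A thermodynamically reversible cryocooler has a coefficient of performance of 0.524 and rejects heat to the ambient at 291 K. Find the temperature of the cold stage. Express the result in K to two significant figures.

100 K

For a Carnot refrigerator COP_R = T_C/(T_H − T_C), so T_C = COP·T_H/(1 + COP).
With T_H = 291.00 K, T_C = 0.524 × 291.00/1.524 = 100.06 K.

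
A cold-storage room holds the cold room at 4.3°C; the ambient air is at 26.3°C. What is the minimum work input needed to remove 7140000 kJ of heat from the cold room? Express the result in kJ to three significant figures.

In absolute terms T_C = 277.45 K and T_H = 299.45 K, so ΔT = 22.00 K.
The reversible limit is COP_R = T_C/ΔT = 12.61, so W_min = Q_C/COP = Q_C·ΔT/T_C.
W_min = 7140000 × 22.00/277.45 = 566200 kJ.

566000 kJ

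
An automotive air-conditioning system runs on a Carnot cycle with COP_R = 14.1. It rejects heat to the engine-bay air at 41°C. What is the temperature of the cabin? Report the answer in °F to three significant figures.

68.4 °F

For a Carnot refrigerator COP_R = T_C/(T_H − T_C), so T_C = COP·T_H/(1 + COP).
With T_H = 314.15 K, T_C = 14.1 × 314.15/15.10 = 293.35 K.
Converting, 293.35 K = 68.35°F.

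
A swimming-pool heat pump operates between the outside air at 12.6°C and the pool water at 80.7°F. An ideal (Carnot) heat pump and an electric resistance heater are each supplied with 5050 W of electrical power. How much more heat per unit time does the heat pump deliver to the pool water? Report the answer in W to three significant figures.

99800 W

In absolute terms T_C = 285.75 K and T_H = 300.21 K, so ΔT = 14.46 K.
COP_Carnot = T_H/ΔT = 300.21/14.46 = 20.77.
The heat pump delivers Q̇_H = COP × Ẇ = 104900 W; the resistance heater delivers Ẇ = 5050 W.
Extra = (COP − 1)·Ẇ = 99830 W.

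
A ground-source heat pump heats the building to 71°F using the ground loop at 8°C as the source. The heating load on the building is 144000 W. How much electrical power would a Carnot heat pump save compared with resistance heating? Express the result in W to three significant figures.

In absolute terms T_C = 281.15 K and T_H = 294.82 K, so ΔT = 13.67 K.
COP_Carnot = T_H/ΔT = 294.82/13.67 = 21.57.
Resistance heating needs Ẇ_res = Q̇_H = 144000 W; the reversible heat pump needs only Ẇ_hp = Q̇_H/COP = 6675 W.
Saving = 144000 − 6675 = 137300 W.

137000 W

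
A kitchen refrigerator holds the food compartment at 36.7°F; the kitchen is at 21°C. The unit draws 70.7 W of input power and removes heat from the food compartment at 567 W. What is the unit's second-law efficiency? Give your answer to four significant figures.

0.5348

COP_actual = Q̇_C/Ẇ = 567.0/70.70 = 8.020.
In absolute terms T_C = 275.76 K and T_H = 294.15 K, so ΔT = 18.39 K.
COP_Carnot = T_C/ΔT = 275.76/18.39 = 15.00.
η_II = COP_actual/COP_Carnot = 8.020/15.00 = 0.5348.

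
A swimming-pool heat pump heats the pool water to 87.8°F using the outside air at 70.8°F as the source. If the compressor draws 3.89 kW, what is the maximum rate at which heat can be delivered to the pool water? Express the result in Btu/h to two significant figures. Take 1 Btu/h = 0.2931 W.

430000 Btu/h

In absolute terms T_C = 294.71 K and T_H = 304.15 K, so ΔT = 9.444 K.
COP_Carnot = T_H/ΔT = 304.15/9.444 = 32.20.
Q̇_max = COP_Carnot × Ẇ = 32.20 × 3.890 kW = 125.3 kW = 427400 Btu/h.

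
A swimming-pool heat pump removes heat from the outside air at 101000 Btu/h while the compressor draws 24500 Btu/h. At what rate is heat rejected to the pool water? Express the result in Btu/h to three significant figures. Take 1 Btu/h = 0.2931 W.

For a cyclic device the first law requires Q̇_H = Q̇_C + Ẇ.
Q̇_H = Q̇_C + Ẇ = 125500 Btu/h.

126000 Btu/h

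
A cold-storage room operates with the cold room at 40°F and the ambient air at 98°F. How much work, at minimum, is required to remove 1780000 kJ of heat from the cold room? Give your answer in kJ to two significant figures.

210000 kJ

In absolute terms T_C = 277.59 K and T_H = 309.82 K, so ΔT = 32.22 K.
The reversible limit is COP_R = T_C/ΔT = 8.615, so W_min = Q_C/COP = Q_C·ΔT/T_C.
W_min = 1780000 × 32.22/277.59 = 206600 kJ.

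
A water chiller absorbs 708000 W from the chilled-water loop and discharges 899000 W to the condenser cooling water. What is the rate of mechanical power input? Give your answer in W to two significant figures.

For a cyclic device the first law requires Q̇_H = Q̇_C + Ẇ.
Ẇ = Q̇_H − Q̇_C = 191000 W.

190000 W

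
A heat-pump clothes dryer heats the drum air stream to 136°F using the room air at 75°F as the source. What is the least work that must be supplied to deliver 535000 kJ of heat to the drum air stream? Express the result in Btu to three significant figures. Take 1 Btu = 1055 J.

51900 Btu

In absolute terms T_C = 297.04 K and T_H = 330.93 K, so ΔT = 33.89 K.
The reversible limit is COP_HP = T_H/ΔT = 9.765, so W_min = Q_H/COP = Q_H·ΔT/T_H.
W_min = 535000 × 33.89/330.93 = 54790 kJ = 51930 Btu.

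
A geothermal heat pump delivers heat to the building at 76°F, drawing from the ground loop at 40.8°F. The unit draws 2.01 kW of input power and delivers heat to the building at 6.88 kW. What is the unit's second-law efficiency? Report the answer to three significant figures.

COP_actual = Q̇_H/Ẇ = 6.880/2.010 = 3.423.
In absolute terms T_C = 278.04 K and T_H = 297.59 K, so ΔT = 19.56 K.
COP_Carnot = T_H/ΔT = 297.59/19.56 = 15.22.
η_II = COP_actual/COP_Carnot = 3.423/15.22 = 0.2249.

0.225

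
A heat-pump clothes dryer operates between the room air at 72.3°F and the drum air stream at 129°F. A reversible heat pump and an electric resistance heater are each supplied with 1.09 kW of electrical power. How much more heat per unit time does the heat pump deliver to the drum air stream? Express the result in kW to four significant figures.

10.23 kW

In absolute terms T_C = 295.54 K and T_H = 327.04 K, so ΔT = 31.50 K.
COP_Carnot = T_H/ΔT = 327.04/31.50 = 10.38.
The heat pump delivers Q̇_H = COP × Ẇ = 11.32 kW; the resistance heater delivers Ẇ = 1.090 kW.
Extra = (COP − 1)·Ẇ = 10.23 kW.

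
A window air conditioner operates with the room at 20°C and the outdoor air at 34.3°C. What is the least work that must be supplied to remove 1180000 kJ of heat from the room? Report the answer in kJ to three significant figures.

57600 kJ

In absolute terms T_C = 293.15 K and T_H = 307.45 K, so ΔT = 14.30 K.
The reversible limit is COP_R = T_C/ΔT = 20.50, so W_min = Q_C/COP = Q_C·ΔT/T_C.
W_min = 1180000 × 14.30/293.15 = 57560 kJ.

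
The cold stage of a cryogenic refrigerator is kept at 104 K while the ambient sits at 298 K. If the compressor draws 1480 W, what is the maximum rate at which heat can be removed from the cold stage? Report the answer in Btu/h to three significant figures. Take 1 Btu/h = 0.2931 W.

The reservoir spacing is ΔT = 298 − 104 = 194.0 K.
COP_Carnot = T_C/ΔT = 104.00/194.0 = 0.5361.
Q̇_max = COP_Carnot × Ẇ = 0.5361 × 1480 W = 793.4 W = 2707 Btu/h.

2710 Btu/h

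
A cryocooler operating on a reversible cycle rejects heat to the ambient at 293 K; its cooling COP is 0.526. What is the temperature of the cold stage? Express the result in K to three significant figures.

For a Carnot refrigerator COP_R = T_C/(T_H − T_C), so T_C = COP·T_H/(1 + COP).
With T_H = 293.00 K, T_C = 0.526 × 293.00/1.526 = 100.99 K.

101 K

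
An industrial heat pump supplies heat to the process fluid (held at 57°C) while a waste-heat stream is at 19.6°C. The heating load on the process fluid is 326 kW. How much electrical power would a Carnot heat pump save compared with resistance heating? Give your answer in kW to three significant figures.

289 kW

In absolute terms T_C = 292.75 K and T_H = 330.15 K, so ΔT = 37.40 K.
COP_Carnot = T_H/ΔT = 330.15/37.40 = 8.828.
Resistance heating needs Ẇ_res = Q̇_H = 326.0 kW; the reversible heat pump needs only Ẇ_hp = Q̇_H/COP = 36.93 kW.
Saving = 326.0 − 36.93 = 289.1 kW.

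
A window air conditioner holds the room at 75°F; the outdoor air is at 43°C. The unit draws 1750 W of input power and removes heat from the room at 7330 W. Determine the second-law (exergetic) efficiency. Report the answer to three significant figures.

0.269

COP_actual = Q̇_C/Ẇ = 7330/1750 = 4.189.
In absolute terms T_C = 297.04 K and T_H = 316.15 K, so ΔT = 19.11 K.
COP_Carnot = T_C/ΔT = 297.04/19.11 = 15.54.
η_II = COP_actual/COP_Carnot = 4.189/15.54 = 0.2695.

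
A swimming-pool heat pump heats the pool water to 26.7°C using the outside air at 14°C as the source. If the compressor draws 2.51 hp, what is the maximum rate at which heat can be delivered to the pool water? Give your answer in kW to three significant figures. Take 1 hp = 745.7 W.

In absolute terms T_C = 287.15 K and T_H = 299.85 K, so ΔT = 12.70 K.
COP_Carnot = T_H/ΔT = 299.85/12.70 = 23.61.
Q̇_max = COP_Carnot × Ẇ = 23.61 × 2.510 hp = 59.26 hp = 44.19 kW.

44.2 kW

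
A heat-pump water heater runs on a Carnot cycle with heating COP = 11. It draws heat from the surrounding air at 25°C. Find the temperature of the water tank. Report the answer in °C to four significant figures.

COP_HP = T_H/(T_H − T_C) rearranges to T_H = COP·T_C/(COP − 1).
With T_C = 298.15 K, T_H = 11 × 298.15/10.00 = 327.96 K.
Converting, 327.96 K = 54.81°C.

54.82 °C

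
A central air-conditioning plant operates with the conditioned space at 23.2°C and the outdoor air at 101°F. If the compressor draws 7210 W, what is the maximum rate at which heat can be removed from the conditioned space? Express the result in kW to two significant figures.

In absolute terms T_C = 296.35 K and T_H = 311.48 K, so ΔT = 15.13 K.
COP_Carnot = T_C/ΔT = 296.35/15.13 = 19.58.
Q̇_max = COP_Carnot × Ẇ = 19.58 × 7210 W = 141200 W = 141.2 kW.

140 kW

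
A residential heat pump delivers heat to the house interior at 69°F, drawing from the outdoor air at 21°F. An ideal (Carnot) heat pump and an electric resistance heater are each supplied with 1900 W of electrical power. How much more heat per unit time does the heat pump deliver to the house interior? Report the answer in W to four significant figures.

19030 W

In absolute terms T_C = 267.04 K and T_H = 293.71 K, so ΔT = 26.67 K.
COP_Carnot = T_H/ΔT = 293.71/26.67 = 11.01.
The heat pump delivers Q̇_H = COP × Ẇ = 20930 W; the resistance heater delivers Ẇ = 1900 W.
Extra = (COP − 1)·Ẇ = 19030 W.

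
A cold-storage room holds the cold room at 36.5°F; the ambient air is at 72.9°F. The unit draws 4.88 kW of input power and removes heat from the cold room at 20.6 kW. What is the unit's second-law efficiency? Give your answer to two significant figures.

0.31

COP_actual = Q̇_C/Ẇ = 20.60/4.880 = 4.221.
In absolute terms T_C = 275.65 K and T_H = 295.87 K, so ΔT = 20.22 K.
COP_Carnot = T_C/ΔT = 275.65/20.22 = 13.63.
η_II = COP_actual/COP_Carnot = 4.221/13.63 = 0.3097.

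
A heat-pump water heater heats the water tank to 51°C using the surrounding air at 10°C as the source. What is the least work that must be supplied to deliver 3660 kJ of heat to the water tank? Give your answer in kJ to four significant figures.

In absolute terms T_C = 283.15 K and T_H = 324.15 K, so ΔT = 41.00 K.
The reversible limit is COP_HP = T_H/ΔT = 7.906, so W_min = Q_H/COP = Q_H·ΔT/T_H.
W_min = 3660 × 41.00/324.15 = 462.9 kJ.

462.9 kJ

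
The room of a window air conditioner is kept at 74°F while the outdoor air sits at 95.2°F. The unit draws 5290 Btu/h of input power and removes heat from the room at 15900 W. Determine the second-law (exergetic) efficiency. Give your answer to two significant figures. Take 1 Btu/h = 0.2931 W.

0.41

Converting, Q̇_C = 15900 W = 54250 Btu/h, so COP_actual = Q̇_C/Ẇ = 54250/5290 = 10.25.
In absolute terms T_C = 296.48 K and T_H = 308.26 K, so ΔT = 11.78 K.
COP_Carnot = T_C/ΔT = 296.48/11.78 = 25.17.
η_II = COP_actual/COP_Carnot = 10.25/25.17 = 0.4074.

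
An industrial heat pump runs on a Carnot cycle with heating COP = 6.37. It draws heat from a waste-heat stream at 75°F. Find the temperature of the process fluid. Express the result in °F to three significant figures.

COP_HP = T_H/(T_H − T_C) rearranges to T_H = COP·T_C/(COP − 1).
With T_C = 297.04 K, T_H = 6.37 × 297.04/5.370 = 352.35 K.
Converting, 352.35 K = 174.57°F.

175 °F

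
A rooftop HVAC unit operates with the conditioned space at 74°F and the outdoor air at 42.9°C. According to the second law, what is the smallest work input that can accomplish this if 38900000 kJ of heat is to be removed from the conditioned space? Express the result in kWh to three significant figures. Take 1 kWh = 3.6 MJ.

In absolute terms T_C = 296.48 K and T_H = 316.05 K, so ΔT = 19.57 K.
The reversible limit is COP_R = T_C/ΔT = 15.15, so W_min = Q_C/COP = Q_C·ΔT/T_C.
W_min = 38900000 × 19.57/296.48 = 2567000 kJ = 713.1 kWh.

713 kWh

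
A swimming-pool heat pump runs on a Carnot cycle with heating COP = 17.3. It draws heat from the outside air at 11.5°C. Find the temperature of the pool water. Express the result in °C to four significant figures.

28.96 °C

COP_HP = T_H/(T_H − T_C) rearranges to T_H = COP·T_C/(COP − 1).
With T_C = 284.65 K, T_H = 17.3 × 284.65/16.30 = 302.11 K.
Converting, 302.11 K = 28.96°C.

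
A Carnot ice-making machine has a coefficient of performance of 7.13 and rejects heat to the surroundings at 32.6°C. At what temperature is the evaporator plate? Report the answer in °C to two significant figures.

-5.0 °C

For a Carnot refrigerator COP_R = T_C/(T_H − T_C), so T_C = COP·T_H/(1 + COP).
With T_H = 305.75 K, T_C = 7.13 × 305.75/8.130 = 268.14 K.
Converting, 268.14 K = -5.01°C.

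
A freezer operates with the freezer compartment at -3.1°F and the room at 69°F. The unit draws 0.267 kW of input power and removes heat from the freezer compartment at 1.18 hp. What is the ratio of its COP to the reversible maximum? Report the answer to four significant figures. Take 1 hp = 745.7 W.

Converting, Q̇_C = 1.180 hp = 0.8799 kW, so COP_actual = Q̇_C/Ẇ = 0.8799/0.2670 = 3.296.
In absolute terms T_C = 253.65 K and T_H = 293.71 K, so ΔT = 40.06 K.
COP_Carnot = T_C/ΔT = 253.65/40.06 = 6.332.
η_II = COP_actual/COP_Carnot = 3.296/6.332 = 0.5204.

0.5204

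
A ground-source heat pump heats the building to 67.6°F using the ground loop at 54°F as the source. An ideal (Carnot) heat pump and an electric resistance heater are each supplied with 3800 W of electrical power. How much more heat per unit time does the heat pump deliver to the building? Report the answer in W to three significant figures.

144000 W

In absolute terms T_C = 285.37 K and T_H = 292.93 K, so ΔT = 7.556 K.
COP_Carnot = T_H/ΔT = 292.93/7.556 = 38.77.
The heat pump delivers Q̇_H = COP × Ẇ = 147300 W; the resistance heater delivers Ẇ = 3800 W.
Extra = (COP − 1)·Ẇ = 143500 W.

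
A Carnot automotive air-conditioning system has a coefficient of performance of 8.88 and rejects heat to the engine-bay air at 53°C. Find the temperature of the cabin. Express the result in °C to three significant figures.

For a Carnot refrigerator COP_R = T_C/(T_H − T_C), so T_C = COP·T_H/(1 + COP).
With T_H = 326.15 K, T_C = 8.88 × 326.15/9.880 = 293.14 K.
Converting, 293.14 K = 19.99°C.

20.0 °C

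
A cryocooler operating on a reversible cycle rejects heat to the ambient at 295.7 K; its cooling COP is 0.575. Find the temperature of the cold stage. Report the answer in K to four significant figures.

108.0 K

For a Carnot refrigerator COP_R = T_C/(T_H − T_C), so T_C = COP·T_H/(1 + COP).
With T_H = 295.70 K, T_C = 0.575 × 295.70/1.575 = 107.95 K.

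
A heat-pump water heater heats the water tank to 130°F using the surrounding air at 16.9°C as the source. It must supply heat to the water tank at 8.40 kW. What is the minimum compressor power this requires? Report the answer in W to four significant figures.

In absolute terms T_C = 290.05 K and T_H = 327.59 K, so ΔT = 37.54 K.
COP_Carnot = T_H/ΔT = 327.59/37.54 = 8.726.
Ẇ_min = Q̇/COP_Carnot = 8.400/8.726 = 0.9627 kW = 962.7 W.

962.7 W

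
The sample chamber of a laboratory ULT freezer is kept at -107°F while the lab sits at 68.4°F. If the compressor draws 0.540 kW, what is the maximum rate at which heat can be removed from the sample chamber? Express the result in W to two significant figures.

In absolute terms T_C = 195.93 K and T_H = 293.37 K, so ΔT = 97.44 K.
COP_Carnot = T_C/ΔT = 195.93/97.44 = 2.011.
Q̇_max = COP_Carnot × Ẇ = 2.011 × 0.5400 kW = 1.086 kW = 1086 W.

1100 W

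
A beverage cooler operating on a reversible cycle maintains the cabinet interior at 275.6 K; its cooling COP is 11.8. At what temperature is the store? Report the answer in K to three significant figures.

COP_R = T_C/(T_H − T_C) gives T_H − T_C = T_C/COP.
With T_C = 275.60 K, T_H = 275.60 × (1 + 1/11.8) = 298.96 K.

299 K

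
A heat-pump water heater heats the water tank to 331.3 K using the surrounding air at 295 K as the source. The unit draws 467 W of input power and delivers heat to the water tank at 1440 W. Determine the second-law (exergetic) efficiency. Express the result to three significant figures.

0.338

COP_actual = Q̇_H/Ẇ = 1440/467.0 = 3.084.
The reservoir spacing is ΔT = 331.3 − 295 = 36.30 K.
COP_Carnot = T_H/ΔT = 331.30/36.30 = 9.127.
η_II = COP_actual/COP_Carnot = 3.084/9.127 = 0.3379.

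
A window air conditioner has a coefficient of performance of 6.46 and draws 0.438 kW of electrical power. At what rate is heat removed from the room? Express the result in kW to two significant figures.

2.8 kW

Q̇_C = COP × Ẇ = 6.46 × 0.4380 = 2.829 kW.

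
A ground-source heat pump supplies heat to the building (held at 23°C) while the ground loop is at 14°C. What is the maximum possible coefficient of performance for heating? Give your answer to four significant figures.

In absolute terms T_C = 287.15 K and T_H = 296.15 K, so ΔT = 9.000 K.
For a reversible cycle, COP_Carnot = T_H/ΔT = 296.15/9.000 = 32.91.

32.91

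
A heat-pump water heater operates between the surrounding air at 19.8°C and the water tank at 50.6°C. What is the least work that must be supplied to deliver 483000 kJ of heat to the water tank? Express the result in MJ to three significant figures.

In absolute terms T_C = 292.95 K and T_H = 323.75 K, so ΔT = 30.80 K.
The reversible limit is COP_HP = T_H/ΔT = 10.51, so W_min = Q_H/COP = Q_H·ΔT/T_H.
W_min = 483000 × 30.80/323.75 = 45950 kJ = 45.95 MJ.

46.0 MJ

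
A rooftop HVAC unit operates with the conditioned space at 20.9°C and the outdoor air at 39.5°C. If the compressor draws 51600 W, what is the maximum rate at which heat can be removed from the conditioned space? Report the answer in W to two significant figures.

820000 W

In absolute terms T_C = 294.05 K and T_H = 312.65 K, so ΔT = 18.60 K.
COP_Carnot = T_C/ΔT = 294.05/18.60 = 15.81.
Q̇_max = COP_Carnot × Ẇ = 15.81 × 51600 W = 815800 W.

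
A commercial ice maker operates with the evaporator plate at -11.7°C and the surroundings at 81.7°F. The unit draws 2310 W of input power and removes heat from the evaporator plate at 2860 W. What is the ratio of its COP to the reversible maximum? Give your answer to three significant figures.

COP_actual = Q̇_C/Ẇ = 2860/2310 = 1.238.
In absolute terms T_C = 261.45 K and T_H = 300.76 K, so ΔT = 39.31 K.
COP_Carnot = T_C/ΔT = 261.45/39.31 = 6.651.
η_II = COP_actual/COP_Carnot = 1.238/6.651 = 0.1862.

0.186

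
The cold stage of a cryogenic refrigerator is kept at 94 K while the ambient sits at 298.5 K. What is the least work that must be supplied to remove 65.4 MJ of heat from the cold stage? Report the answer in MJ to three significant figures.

The reservoir spacing is ΔT = 298.5 − 94 = 204.5 K.
The reversible limit is COP_R = T_C/ΔT = 0.4597, so W_min = Q_C/COP = Q_C·ΔT/T_C.
W_min = 65.40 × 204.5/94.00 = 142.3 MJ.

142 MJ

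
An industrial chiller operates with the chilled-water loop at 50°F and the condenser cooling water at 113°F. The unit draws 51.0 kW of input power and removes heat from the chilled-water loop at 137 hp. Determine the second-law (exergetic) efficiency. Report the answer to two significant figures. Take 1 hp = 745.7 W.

0.25

Converting, Q̇_C = 137.0 hp = 102.2 kW, so COP_actual = Q̇_C/Ẇ = 102.2/51.00 = 2.003.
In absolute terms T_C = 283.15 K and T_H = 318.15 K, so ΔT = 35.00 K.
COP_Carnot = T_C/ΔT = 283.15/35.00 = 8.090.
η_II = COP_actual/COP_Carnot = 2.003/8.090 = 0.2476.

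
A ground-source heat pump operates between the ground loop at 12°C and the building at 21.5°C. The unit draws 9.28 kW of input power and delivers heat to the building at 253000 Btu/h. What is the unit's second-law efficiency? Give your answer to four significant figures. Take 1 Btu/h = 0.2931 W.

0.2576

Converting, Q̇_H = 253000 Btu/h = 74.15 kW, so COP_actual = Q̇_H/Ẇ = 74.15/9.280 = 7.991.
In absolute terms T_C = 285.15 K and T_H = 294.65 K, so ΔT = 9.500 K.
COP_Carnot = T_H/ΔT = 294.65/9.500 = 31.02.
η_II = COP_actual/COP_Carnot = 7.991/31.02 = 0.2576.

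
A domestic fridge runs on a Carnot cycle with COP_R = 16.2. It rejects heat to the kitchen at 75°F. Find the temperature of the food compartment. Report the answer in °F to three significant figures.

For a Carnot refrigerator COP_R = T_C/(T_H − T_C), so T_C = COP·T_H/(1 + COP).
With T_H = 297.04 K, T_C = 16.2 × 297.04/17.20 = 279.77 K.
Converting, 279.77 K = 43.91°F.

43.9 °F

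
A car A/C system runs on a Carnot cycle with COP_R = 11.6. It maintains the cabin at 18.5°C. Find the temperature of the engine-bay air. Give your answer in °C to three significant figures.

COP_R = T_C/(T_H − T_C) gives T_H − T_C = T_C/COP.
With T_C = 291.65 K, T_H = 291.65 × (1 + 1/11.6) = 316.79 K.
Converting, 316.79 K = 43.64°C.

43.6 °C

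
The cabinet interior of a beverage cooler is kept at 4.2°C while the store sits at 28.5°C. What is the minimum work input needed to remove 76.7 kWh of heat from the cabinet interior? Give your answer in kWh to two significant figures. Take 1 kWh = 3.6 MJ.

6.7 kWh

In absolute terms T_C = 277.35 K and T_H = 301.65 K, so ΔT = 24.30 K.
The reversible limit is COP_R = T_C/ΔT = 11.41, so W_min = Q_C/COP = Q_C·ΔT/T_C.
W_min = 76.70 × 24.30/277.35 = 6.720 kWh.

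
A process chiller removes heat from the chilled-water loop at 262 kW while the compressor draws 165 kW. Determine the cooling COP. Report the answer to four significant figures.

1.588

The first law gives Q̇_H = Q̇_C + Ẇ, so the three rates are Q̇_C = 262.0, Q̇_H = 427.0, Ẇ = 165.0 kW.
COP_R = Q̇_C/Ẇ = 262.0/165.0 = 1.588.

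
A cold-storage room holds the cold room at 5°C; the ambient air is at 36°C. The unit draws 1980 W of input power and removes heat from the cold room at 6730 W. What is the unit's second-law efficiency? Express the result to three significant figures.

0.379

COP_actual = Q̇_C/Ẇ = 6730/1980 = 3.399.
In absolute terms T_C = 278.15 K and T_H = 309.15 K, so ΔT = 31.00 K.
COP_Carnot = T_C/ΔT = 278.15/31.00 = 8.973.
η_II = COP_actual/COP_Carnot = 3.399/8.973 = 0.3788.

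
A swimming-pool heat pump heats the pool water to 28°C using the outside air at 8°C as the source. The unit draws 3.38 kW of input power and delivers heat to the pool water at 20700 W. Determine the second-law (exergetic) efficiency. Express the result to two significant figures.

Converting, Q̇_H = 20700 W = 20.70 kW, so COP_actual = Q̇_H/Ẇ = 20.70/3.380 = 6.124.
In absolute terms T_C = 281.15 K and T_H = 301.15 K, so ΔT = 20.00 K.
COP_Carnot = T_H/ΔT = 301.15/20.00 = 15.06.
η_II = COP_actual/COP_Carnot = 6.124/15.06 = 0.4067.

0.41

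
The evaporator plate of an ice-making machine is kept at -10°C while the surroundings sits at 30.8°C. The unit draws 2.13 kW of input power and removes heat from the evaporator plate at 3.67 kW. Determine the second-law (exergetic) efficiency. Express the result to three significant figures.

0.267

COP_actual = Q̇_C/Ẇ = 3.670/2.130 = 1.723.
In absolute terms T_C = 263.15 K and T_H = 303.95 K, so ΔT = 40.80 K.
COP_Carnot = T_C/ΔT = 263.15/40.80 = 6.450.
η_II = COP_actual/COP_Carnot = 1.723/6.450 = 0.2671.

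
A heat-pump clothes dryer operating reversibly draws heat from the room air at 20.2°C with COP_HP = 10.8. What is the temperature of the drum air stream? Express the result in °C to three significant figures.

COP_HP = T_H/(T_H − T_C) rearranges to T_H = COP·T_C/(COP − 1).
With T_C = 293.35 K, T_H = 10.8 × 293.35/9.800 = 323.28 K.
Converting, 323.28 K = 50.13°C.

50.1 °C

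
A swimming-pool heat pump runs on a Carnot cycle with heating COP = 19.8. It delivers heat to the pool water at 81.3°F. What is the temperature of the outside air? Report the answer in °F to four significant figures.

COP_HP = T_H/(T_H − T_C) gives T_H − T_C = T_H/COP.
With T_H = 300.54 K, T_C = 300.54 × (1 − 1/19.8) = 285.36 K.
Converting, 285.36 K = 53.98°F.

53.98 °F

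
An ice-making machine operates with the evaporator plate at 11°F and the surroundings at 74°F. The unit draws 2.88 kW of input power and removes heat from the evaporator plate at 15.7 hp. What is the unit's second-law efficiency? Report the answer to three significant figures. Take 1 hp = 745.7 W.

Converting, Q̇_C = 15.70 hp = 11.71 kW, so COP_actual = Q̇_C/Ẇ = 11.71/2.880 = 4.065.
In absolute terms T_C = 261.48 K and T_H = 296.48 K, so ΔT = 35.00 K.
COP_Carnot = T_C/ΔT = 261.48/35.00 = 7.471.
η_II = COP_actual/COP_Carnot = 4.065/7.471 = 0.5441.

0.544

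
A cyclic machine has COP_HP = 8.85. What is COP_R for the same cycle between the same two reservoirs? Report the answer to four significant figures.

7.850

Since Q_H = Q_C + W for any cycle, COP_R = Q_C/W = Q_H/W − 1.
COP_R = 8.85 − 1 = 7.85.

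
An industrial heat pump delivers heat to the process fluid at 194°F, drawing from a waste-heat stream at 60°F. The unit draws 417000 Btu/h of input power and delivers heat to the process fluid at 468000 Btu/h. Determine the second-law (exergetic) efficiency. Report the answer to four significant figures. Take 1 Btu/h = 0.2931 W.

0.2301

COP_actual = Q̇_H/Ẇ = 468000/417000 = 1.122.
In absolute terms T_C = 288.71 K and T_H = 363.15 K, so ΔT = 74.44 K.
COP_Carnot = T_H/ΔT = 363.15/74.44 = 4.878.
η_II = COP_actual/COP_Carnot = 1.122/4.878 = 0.2301.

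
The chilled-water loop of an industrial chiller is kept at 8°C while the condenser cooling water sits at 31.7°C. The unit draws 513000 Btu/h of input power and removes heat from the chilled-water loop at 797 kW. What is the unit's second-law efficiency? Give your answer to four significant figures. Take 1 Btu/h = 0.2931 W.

0.4468

Converting, Q̇_C = 797.0 kW = 2719000 Btu/h, so COP_actual = Q̇_C/Ẇ = 2719000/513000 = 5.301.
In absolute terms T_C = 281.15 K and T_H = 304.85 K, so ΔT = 23.70 K.
COP_Carnot = T_C/ΔT = 281.15/23.70 = 11.86.
η_II = COP_actual/COP_Carnot = 5.301/11.86 = 0.4468.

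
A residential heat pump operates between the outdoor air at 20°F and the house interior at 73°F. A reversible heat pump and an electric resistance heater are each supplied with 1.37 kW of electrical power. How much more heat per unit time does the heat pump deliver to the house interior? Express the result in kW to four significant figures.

In absolute terms T_C = 266.48 K and T_H = 295.93 K, so ΔT = 29.44 K.
COP_Carnot = T_H/ΔT = 295.93/29.44 = 10.05.
The heat pump delivers Q̇_H = COP × Ẇ = 13.77 kW; the resistance heater delivers Ẇ = 1.370 kW.
Extra = (COP − 1)·Ẇ = 12.40 kW.

12.40 kW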